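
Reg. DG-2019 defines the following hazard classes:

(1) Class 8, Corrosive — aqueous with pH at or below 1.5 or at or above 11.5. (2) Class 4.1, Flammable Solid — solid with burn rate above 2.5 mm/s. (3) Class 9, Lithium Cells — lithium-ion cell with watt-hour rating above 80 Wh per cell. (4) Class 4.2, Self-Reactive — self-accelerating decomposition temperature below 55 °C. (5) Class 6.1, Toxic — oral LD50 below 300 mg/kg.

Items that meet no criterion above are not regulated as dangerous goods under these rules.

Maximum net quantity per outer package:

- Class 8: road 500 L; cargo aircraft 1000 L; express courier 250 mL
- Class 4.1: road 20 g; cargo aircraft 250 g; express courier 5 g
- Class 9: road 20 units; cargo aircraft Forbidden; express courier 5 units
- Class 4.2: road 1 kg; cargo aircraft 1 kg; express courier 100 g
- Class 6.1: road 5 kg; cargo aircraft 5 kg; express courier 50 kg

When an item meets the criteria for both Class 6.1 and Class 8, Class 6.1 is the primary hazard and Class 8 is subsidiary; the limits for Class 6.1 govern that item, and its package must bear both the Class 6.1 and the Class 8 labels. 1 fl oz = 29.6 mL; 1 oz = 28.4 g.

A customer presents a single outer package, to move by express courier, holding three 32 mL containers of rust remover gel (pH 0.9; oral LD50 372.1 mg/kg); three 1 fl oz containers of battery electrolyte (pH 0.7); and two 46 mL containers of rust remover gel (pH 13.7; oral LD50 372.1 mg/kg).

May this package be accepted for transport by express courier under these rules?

The rust remover gel has pH 0.9, which is ≤ 1.5, so it is Class 8 (Corrosive).
Battery electrolyte: pH 0.7 ≤ 1.5 → Class 8 (Corrosive).
The rust remover gel has pH 13.7, which is ≥ 11.5, so it is Class 8 (Corrosive).
Total Class 8: (three 32 mL containers = 96 mL) + (three 1 fl oz containers = 88.8 mL) + (two 46 mL containers = 92 mL) = 276.8 mL.
That exceeds the Class 8 express courier limit of 250 mL.

No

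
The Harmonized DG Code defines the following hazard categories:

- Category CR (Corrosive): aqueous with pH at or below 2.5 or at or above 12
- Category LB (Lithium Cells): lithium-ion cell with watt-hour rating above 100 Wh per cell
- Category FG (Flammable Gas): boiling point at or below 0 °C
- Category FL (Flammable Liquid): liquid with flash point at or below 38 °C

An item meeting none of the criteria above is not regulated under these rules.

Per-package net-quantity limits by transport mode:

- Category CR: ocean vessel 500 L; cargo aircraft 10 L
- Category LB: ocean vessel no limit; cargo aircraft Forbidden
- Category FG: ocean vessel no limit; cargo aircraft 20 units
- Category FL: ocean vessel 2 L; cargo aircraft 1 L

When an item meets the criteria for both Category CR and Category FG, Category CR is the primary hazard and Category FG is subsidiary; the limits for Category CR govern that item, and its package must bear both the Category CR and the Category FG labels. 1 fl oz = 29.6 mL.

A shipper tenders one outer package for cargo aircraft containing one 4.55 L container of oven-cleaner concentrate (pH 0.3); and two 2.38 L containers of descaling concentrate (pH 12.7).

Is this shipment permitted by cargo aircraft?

The oven-cleaner concentrate has pH 0.3, which is ≤ 2.5, so it is Category CR (Corrosive).
The descaling concentrate has pH 12.7, which is ≥ 12, so it is Category CR (Corrosive).
Category CR net quantity: 4.55 L + (two 2.38 L containers = 4.76 L) = 9.31 L.
9.31 L is within the cargo aircraft limit of 10 L for Category CR.

Yes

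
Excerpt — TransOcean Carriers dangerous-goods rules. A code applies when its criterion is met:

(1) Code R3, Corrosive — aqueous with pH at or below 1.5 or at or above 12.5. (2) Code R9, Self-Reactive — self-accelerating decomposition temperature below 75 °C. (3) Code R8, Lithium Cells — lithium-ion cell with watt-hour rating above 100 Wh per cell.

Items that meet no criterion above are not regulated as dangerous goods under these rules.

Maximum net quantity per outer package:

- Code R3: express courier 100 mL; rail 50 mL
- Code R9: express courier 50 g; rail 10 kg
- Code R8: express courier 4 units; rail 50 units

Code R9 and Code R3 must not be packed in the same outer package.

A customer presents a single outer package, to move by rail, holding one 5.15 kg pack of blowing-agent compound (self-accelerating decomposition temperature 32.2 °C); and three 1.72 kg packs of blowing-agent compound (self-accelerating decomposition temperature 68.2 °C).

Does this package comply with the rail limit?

No

The blowing-agent compound has self-accelerating decomposition temperature 32.2 °C, which is < 75 °C, so it is Code R9 (Self-Reactive).
With self-accelerating decomposition temperature 68.2 °C (< 75 °C), the blowing-agent compound falls in Code R9.
Code R9 net quantity: 5.15 kg + (three 1.72 kg packs = 5.16 kg) = 10.31 kg.
10.31 kg > 10 kg (rail limit, Code R9) — over the limit.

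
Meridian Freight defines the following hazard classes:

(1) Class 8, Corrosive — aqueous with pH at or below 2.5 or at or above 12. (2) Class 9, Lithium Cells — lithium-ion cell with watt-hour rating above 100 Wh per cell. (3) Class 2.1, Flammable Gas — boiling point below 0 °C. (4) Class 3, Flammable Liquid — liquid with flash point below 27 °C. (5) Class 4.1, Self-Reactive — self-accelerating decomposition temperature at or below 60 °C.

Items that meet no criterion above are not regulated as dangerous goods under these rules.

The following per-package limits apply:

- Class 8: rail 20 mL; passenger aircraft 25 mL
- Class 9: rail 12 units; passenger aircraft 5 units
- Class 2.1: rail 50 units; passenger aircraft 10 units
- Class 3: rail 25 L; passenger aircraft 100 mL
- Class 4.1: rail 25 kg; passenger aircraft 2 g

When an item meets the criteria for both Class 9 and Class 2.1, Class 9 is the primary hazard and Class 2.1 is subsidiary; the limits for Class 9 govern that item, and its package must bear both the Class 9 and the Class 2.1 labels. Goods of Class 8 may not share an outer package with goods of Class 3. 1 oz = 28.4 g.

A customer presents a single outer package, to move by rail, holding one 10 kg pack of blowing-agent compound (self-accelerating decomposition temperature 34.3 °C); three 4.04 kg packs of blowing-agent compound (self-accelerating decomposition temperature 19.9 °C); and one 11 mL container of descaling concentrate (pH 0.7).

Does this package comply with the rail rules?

Self-accelerating decomposition temperature 34.3 °C meets the Class 4.1 criterion (Self-Reactive), so the blowing-agent compound is Class 4.1.
Blowing-agent compound: self-accelerating decomposition temperature 19.9 °C ≤ 60 °C → Class 4.1 (Self-Reactive).
pH 0.7 meets the Class 8 criterion (Corrosive), so the descaling concentrate is Class 8.
Total Class 4.1: 10 kg + (three 4.04 kg packs = 12.12 kg) = 22.12 kg.
22.12 kg ≤ 25 kg (rail limit, Class 4.1) — within limit.
Class 8 quantity: 11 mL.
11 mL ≤ 20 mL (rail limit, Class 8) — within limit.
The segregation rule (Class 8 with Class 3) does not apply to Class 4.1 with Class 8.
Every hazard class is within its rail limit and no segregation rule is violated.

Yes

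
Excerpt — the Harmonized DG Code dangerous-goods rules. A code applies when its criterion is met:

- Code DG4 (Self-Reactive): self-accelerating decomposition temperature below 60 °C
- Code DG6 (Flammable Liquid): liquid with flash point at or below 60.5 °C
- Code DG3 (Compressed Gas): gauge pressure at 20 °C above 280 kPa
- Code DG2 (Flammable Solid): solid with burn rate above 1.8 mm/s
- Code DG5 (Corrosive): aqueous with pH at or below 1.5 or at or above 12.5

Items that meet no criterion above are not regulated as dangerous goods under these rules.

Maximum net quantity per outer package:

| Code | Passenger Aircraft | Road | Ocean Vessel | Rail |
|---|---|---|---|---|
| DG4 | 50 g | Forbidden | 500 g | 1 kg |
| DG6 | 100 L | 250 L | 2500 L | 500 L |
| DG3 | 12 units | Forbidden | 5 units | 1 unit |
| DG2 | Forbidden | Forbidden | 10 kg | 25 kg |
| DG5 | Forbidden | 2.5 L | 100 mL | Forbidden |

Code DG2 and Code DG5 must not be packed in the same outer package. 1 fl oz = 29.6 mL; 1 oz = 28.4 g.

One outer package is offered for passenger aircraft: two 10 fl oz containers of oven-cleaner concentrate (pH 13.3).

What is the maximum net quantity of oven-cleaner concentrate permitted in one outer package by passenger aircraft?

Forbidden

With pH 13.3 (≥ 12.5), the oven-cleaner concentrate falls in Code DG5.
The passenger aircraft limit for Code DG5 is Forbidden.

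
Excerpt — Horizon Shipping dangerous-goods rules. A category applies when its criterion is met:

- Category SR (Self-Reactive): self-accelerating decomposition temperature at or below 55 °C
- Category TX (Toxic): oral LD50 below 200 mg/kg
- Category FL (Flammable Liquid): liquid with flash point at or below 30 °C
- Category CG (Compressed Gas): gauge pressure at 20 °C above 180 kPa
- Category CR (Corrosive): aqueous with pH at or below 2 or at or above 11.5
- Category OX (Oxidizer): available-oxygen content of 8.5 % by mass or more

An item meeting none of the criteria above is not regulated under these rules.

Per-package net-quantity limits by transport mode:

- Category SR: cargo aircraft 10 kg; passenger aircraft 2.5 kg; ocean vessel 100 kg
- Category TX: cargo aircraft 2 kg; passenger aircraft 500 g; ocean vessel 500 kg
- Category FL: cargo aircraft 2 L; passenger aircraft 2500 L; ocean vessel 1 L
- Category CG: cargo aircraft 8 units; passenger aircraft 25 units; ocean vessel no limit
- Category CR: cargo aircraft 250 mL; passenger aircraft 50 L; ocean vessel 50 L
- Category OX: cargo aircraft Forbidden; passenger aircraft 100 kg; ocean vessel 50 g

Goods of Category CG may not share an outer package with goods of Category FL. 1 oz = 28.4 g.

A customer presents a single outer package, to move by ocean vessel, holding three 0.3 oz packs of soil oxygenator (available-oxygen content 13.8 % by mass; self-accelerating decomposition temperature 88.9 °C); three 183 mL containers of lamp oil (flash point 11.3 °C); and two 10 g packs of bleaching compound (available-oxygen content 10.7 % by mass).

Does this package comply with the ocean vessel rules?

The soil oxygenator has available-oxygen content 13.8 % by mass, which is ≥ 8.5 % by mass, so it is Category OX (Oxidizer).
With flash point 11.3 °C (≤ 30 °C), the lamp oil falls in Category FL.
Bleaching compound: available-oxygen content 10.7 % by mass ≥ 8.5 % by mass → Category OX (Oxidizer).
Category FL quantity: three 183 mL containers = 549 mL.
549 mL is within the ocean vessel limit of 1 L for Category FL.
Total Category OX: (three 0.3 oz packs = 25.56 g) + (two 10 g packs = 20 g) = 45.56 g.
45.56 g is within the ocean vessel limit of 50 g for Category OX.
The segregation rule (Category CG with Category FL) does not apply to Category FL with Category OX.
Every hazard category is within its ocean vessel limit and no segregation rule is violated.

Yes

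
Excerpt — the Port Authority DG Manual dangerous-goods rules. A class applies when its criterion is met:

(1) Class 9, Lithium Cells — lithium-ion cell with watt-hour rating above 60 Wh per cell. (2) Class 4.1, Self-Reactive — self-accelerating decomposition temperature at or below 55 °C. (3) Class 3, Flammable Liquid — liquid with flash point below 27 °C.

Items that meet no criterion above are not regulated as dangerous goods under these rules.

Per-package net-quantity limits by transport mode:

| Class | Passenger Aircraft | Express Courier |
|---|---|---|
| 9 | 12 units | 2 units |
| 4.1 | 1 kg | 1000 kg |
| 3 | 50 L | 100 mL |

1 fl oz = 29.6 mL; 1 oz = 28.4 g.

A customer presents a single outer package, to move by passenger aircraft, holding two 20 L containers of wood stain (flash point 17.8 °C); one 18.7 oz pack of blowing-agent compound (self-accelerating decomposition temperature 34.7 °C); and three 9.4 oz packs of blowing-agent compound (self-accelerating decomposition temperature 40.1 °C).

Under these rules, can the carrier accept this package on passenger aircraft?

No

The wood stain has flash point 17.8 °C, which is < 27 °C, so it is Class 3 (Flammable Liquid).
With self-accelerating decomposition temperature 34.7 °C (≤ 55 °C), the blowing-agent compound falls in Class 4.1.
Blowing-agent compound: self-accelerating decomposition temperature 40.1 °C ≤ 55 °C → Class 4.1 (Self-Reactive).
Class 4.1 net quantity: (one 18.7 oz pack = 531.08 g) + (three 9.4 oz packs = 800.88 g) = 1331.96 g.
1331.96 g exceeds the passenger aircraft limit of 1 kg for Class 4.1.
Class 3 quantity: two 20 L containers = 40 L.
That is within the Class 3 passenger aircraft limit of 50 L.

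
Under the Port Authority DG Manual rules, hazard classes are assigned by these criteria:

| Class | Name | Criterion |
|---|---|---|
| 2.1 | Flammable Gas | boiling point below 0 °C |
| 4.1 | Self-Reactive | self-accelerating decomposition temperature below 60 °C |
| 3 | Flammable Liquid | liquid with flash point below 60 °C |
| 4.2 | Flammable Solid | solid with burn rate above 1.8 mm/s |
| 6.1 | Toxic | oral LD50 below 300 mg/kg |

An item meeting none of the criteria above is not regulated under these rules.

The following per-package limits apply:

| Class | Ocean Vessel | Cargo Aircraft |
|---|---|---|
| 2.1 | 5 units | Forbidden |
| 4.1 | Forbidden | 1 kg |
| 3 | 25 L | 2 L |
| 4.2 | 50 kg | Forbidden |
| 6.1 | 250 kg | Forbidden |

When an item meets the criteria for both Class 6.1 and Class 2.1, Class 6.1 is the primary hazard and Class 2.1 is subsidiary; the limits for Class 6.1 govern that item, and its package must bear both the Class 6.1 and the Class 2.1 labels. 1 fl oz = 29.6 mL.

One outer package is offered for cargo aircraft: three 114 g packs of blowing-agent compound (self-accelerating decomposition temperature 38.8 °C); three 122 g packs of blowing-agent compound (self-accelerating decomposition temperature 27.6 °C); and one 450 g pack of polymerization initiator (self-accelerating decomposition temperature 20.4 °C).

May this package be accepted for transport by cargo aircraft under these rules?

Self-accelerating decomposition temperature 38.8 °C meets the Class 4.1 criterion (Self-Reactive), so the blowing-agent compound is Class 4.1.
Blowing-agent compound: self-accelerating decomposition temperature 27.6 °C < 60 °C → Class 4.1 (Self-Reactive).
Polymerization initiator: self-accelerating decomposition temperature 20.4 °C < 60 °C → Class 4.1 (Self-Reactive).
Class 4.1 net quantity: (three 114 g packs = 342 g) + (three 122 g packs = 366 g) + 450 g = 1.158 kg.
1.158 kg exceeds the cargo aircraft limit of 1 kg for Class 4.1.

No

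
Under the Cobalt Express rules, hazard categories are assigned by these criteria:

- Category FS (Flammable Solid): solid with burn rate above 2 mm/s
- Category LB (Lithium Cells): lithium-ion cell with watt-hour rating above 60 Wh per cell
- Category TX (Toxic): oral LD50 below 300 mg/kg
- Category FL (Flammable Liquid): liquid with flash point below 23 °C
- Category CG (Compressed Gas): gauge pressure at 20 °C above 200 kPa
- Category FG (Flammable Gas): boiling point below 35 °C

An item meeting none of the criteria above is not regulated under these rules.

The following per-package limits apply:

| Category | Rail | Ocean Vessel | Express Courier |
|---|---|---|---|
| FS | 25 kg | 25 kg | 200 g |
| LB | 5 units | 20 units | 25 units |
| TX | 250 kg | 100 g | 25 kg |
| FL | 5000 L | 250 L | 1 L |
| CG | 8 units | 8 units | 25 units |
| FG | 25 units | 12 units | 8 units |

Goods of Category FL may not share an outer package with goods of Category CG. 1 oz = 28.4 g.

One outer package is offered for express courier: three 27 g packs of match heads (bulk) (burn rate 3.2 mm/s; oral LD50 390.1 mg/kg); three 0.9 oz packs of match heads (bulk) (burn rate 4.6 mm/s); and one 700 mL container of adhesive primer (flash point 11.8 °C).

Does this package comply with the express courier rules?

The match heads (bulk) have burn rate 3.2 mm/s, which is > 2 mm/s, so they are Category FS (Flammable Solid).
Burn rate 4.6 mm/s meets the Category FS criterion (Flammable Solid), so the match heads (bulk) are Category FS.
Flash point 11.8 °C meets the Category FL criterion (Flammable Liquid), so the adhesive primer is Category FL.
Category FL quantity: 700 mL.
That is within the Category FL express courier limit of 1 L.
Total Category FS: (three 27 g packs = 81 g) + (three 0.9 oz packs = 76.68 g) = 157.68 g.
That is within the Category FS express courier limit of 200 g.
The segregation rule (Category FL with Category CG) does not apply to Category FL with Category FS.
Every hazard category is within its express courier limit and no segregation rule is violated.

Yes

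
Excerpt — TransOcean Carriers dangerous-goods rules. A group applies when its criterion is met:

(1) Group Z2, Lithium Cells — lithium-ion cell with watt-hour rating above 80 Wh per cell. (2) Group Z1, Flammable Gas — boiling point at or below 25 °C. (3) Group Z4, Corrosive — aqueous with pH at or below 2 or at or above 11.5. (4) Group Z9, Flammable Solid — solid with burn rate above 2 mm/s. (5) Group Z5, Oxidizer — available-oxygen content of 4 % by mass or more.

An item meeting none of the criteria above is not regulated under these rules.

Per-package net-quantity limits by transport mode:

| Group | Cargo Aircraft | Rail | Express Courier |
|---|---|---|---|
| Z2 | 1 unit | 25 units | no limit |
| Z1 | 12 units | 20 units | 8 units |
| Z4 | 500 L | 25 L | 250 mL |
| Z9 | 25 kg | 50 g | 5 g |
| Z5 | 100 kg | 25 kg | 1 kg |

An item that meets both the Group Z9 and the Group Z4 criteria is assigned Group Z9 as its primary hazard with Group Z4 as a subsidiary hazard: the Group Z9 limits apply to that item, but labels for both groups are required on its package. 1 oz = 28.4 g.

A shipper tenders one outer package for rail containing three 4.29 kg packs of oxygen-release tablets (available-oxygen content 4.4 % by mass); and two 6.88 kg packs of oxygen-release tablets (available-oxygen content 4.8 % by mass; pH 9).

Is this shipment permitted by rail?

The oxygen-release tablets have available-oxygen content 4.4 % by mass, which is ≥ 4 % by mass, so they are Group Z5 (Oxidizer).
With available-oxygen content 4.8 % by mass (≥ 4 % by mass), the oxygen-release tablets fall in Group Z5.
Group Z5 net quantity: (three 4.29 kg packs = 12.87 kg) + (two 6.88 kg packs = 13.76 kg) = 26.63 kg.
That exceeds the Group Z5 rail limit of 25 kg.

No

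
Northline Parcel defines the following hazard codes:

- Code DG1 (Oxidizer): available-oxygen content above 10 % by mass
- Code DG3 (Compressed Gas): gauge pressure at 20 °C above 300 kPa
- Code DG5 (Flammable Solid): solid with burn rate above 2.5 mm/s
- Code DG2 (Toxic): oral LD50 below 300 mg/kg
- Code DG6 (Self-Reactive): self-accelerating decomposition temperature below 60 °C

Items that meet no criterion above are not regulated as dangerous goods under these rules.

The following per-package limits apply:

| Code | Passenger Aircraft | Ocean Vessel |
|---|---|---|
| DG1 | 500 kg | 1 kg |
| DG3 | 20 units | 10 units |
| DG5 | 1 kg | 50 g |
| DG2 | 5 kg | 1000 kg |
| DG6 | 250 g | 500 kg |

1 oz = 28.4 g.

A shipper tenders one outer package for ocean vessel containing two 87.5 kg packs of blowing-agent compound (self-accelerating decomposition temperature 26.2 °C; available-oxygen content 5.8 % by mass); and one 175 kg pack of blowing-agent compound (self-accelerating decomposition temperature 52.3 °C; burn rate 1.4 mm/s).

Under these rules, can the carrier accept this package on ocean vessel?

With self-accelerating decomposition temperature 26.2 °C (< 60 °C), the blowing-agent compound falls in Code DG6.
Blowing-agent compound: self-accelerating decomposition temperature 52.3 °C < 60 °C → Code DG6 (Self-Reactive).
Code DG6 net quantity: (two 87.5 kg packs = 175 kg) + 175 kg = 350 kg.
350 kg is within the ocean vessel limit of 500 kg for Code DG6.

Yes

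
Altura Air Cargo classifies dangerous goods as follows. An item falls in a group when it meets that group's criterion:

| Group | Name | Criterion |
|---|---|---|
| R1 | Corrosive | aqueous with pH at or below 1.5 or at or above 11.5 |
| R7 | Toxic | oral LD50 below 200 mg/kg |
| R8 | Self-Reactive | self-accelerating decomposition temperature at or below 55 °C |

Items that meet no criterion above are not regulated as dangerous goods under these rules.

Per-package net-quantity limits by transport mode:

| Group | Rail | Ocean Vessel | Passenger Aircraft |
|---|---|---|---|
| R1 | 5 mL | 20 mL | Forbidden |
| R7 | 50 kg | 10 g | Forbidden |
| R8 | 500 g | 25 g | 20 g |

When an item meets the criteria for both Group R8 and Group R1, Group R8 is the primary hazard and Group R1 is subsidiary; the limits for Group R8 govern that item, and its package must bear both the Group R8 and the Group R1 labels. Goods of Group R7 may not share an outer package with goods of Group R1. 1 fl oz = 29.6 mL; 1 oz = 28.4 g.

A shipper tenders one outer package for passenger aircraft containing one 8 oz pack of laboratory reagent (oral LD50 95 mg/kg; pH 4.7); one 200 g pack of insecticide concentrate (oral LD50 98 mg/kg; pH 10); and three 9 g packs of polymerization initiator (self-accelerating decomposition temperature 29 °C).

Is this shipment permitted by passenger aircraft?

No

Oral LD50 95 mg/kg meets the Group R7 criterion (Toxic), so the laboratory reagent is Group R7.
The insecticide concentrate has oral LD50 98 mg/kg, which is < 200 mg/kg, so it is Group R7 (Toxic).
Polymerization initiator: self-accelerating decomposition temperature 29 °C ≤ 55 °C → Group R8 (Self-Reactive).
Total Group R7: (one 8 oz pack = 227.2 g) + 200 g = 427.2 g.
Group R7 is Forbidden by passenger aircraft.
Group R8 quantity: three 9 g packs = 27 g.
27 g exceeds the passenger aircraft limit of 20 g for Group R8.
The segregation rule (Group R7 with Group R1) does not apply to Group R7 with Group R8.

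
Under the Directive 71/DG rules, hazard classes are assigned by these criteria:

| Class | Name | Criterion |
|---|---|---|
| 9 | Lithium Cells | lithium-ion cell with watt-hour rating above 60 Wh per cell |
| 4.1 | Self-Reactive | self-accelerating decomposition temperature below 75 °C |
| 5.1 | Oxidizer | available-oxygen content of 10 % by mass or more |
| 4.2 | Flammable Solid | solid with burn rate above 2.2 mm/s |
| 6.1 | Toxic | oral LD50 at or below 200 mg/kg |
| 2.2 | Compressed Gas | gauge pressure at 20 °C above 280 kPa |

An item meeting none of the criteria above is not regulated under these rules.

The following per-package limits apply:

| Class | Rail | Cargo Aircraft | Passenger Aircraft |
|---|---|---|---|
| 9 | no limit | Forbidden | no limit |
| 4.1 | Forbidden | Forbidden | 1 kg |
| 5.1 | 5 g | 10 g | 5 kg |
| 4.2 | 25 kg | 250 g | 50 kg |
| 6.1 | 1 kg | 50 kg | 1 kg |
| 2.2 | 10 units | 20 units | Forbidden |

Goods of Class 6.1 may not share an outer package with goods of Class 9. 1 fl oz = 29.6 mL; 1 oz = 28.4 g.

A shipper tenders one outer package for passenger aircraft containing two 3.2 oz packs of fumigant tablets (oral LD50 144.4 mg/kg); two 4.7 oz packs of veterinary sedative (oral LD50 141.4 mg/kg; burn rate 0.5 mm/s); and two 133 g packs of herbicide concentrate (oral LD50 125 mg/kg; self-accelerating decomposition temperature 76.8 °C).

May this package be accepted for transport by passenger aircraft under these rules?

Yes

Oral LD50 144.4 mg/kg meets the Class 6.1 criterion (Toxic), so the fumigant tablets are Class 6.1.
Veterinary sedative: oral LD50 141.4 mg/kg ≤ 200 mg/kg → Class 6.1 (Toxic).
The herbicide concentrate has oral LD50 125 mg/kg, which is ≤ 200 mg/kg, so it is Class 6.1 (Toxic).
Class 6.1 net quantity: (two 3.2 oz packs = 181.76 g) + (two 4.7 oz packs = 266.96 g) + (two 133 g packs = 266 g) = 714.72 g.
714.72 g is within the passenger aircraft limit of 1 kg for Class 6.1.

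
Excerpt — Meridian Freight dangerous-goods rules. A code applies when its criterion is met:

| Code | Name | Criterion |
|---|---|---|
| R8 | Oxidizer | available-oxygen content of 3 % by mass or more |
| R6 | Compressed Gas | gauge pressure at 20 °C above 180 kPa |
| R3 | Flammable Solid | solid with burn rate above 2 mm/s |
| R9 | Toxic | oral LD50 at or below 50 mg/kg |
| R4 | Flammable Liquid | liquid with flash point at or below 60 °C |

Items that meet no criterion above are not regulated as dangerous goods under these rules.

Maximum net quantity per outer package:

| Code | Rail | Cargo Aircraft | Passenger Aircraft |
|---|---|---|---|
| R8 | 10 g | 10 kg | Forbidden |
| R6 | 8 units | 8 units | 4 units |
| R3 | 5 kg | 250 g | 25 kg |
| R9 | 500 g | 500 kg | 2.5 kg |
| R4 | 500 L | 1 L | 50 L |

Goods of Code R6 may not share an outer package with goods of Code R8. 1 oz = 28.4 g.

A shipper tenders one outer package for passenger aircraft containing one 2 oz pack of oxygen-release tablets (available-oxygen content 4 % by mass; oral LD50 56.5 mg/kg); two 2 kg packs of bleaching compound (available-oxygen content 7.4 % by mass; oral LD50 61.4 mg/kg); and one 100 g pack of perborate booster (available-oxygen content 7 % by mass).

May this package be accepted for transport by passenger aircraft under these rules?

Available-oxygen content 4 % by mass meets the Code R8 criterion (Oxidizer), so the oxygen-release tablets are Code R8.
With available-oxygen content 7.4 % by mass (≥ 3 % by mass), the bleaching compound falls in Code R8.
Available-oxygen content 7 % by mass meets the Code R8 criterion (Oxidizer), so the perborate booster is Code R8.
Code R8 net quantity: (one 2 oz pack = 56.8 g) + (two 2 kg packs = 4 kg) + 100 g = 4156.8 g.
By passenger aircraft, Code R8 is Forbidden regardless of quantity.

No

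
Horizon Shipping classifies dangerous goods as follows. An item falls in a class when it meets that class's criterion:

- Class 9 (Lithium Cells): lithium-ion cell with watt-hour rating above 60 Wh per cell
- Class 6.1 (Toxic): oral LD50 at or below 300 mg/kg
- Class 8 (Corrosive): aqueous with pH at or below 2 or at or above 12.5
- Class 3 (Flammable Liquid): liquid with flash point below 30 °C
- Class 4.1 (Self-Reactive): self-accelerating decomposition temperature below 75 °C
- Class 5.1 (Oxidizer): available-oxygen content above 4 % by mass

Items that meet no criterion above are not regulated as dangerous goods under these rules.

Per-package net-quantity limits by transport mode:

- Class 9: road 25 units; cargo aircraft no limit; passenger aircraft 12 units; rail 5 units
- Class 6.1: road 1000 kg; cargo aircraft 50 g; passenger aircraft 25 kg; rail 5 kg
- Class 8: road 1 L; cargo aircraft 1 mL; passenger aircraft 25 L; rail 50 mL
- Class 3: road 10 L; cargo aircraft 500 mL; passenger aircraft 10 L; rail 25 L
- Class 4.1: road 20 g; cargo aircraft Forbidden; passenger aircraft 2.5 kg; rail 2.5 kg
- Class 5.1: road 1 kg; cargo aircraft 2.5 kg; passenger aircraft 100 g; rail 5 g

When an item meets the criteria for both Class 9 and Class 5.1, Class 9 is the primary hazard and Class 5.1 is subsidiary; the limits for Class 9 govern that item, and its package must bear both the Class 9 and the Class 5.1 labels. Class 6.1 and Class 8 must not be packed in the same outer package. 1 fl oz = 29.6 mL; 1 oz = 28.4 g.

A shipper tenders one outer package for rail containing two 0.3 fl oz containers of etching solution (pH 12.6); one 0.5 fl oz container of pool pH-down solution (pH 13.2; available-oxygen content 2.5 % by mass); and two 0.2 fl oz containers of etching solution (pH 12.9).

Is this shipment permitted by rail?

With pH 12.6 (≥ 12.5), the etching solution falls in Class 8.
The pool pH-down solution has pH 13.2, which is ≥ 12.5, so it is Class 8 (Corrosive).
Etching solution: pH 12.9 ≥ 12.5 → Class 8 (Corrosive).
Class 8 net quantity: (two 0.3 fl oz containers = 17.76 mL) + (one 0.5 fl oz container = 14.8 mL) + (two 0.2 fl oz containers = 11.84 mL) = 44.4 mL.
That is within the Class 8 rail limit of 50 mL.

Yes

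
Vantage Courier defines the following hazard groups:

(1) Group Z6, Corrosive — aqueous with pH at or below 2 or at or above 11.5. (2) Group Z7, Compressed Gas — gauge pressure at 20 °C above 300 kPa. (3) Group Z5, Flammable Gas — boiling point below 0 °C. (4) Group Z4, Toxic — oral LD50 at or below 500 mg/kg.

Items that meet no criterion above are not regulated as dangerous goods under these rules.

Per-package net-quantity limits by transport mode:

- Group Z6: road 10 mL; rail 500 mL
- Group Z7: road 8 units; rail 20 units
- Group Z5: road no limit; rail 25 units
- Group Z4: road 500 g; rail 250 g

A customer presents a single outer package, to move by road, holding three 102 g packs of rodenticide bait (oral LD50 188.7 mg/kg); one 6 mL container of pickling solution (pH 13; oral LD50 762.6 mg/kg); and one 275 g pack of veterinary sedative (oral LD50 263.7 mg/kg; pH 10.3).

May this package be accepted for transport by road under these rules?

With oral LD50 188.7 mg/kg (≤ 500 mg/kg), the rodenticide bait falls in Group Z4.
Pickling solution: pH 13 ≥ 11.5 → Group Z6 (Corrosive).
With oral LD50 263.7 mg/kg (≤ 500 mg/kg), the veterinary sedative falls in Group Z4.
Group Z4 net quantity: (three 102 g packs = 306 g) + 275 g = 581 g.
581 g exceeds the road limit of 500 g for Group Z4.
Group Z6 quantity: 6 mL.
6 mL is within the road limit of 10 mL for Group Z6.

No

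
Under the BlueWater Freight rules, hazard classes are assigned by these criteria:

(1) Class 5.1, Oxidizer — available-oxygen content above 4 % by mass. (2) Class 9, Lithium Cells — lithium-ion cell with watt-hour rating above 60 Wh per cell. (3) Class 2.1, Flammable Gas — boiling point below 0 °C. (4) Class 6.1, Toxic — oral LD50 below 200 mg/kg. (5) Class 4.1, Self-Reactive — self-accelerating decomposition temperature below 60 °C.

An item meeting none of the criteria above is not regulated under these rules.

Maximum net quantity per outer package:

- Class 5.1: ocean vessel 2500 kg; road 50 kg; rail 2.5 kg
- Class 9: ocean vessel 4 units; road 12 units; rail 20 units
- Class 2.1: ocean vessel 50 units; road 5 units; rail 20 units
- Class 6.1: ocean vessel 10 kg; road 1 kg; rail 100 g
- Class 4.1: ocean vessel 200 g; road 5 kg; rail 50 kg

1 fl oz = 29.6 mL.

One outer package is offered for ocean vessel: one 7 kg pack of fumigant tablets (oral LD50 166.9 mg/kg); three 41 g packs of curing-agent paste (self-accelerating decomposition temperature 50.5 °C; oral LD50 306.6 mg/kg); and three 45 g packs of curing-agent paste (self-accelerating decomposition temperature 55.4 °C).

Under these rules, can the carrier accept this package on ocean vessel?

With oral LD50 166.9 mg/kg (< 200 mg/kg), the fumigant tablets fall in Class 6.1.
Self-accelerating decomposition temperature 50.5 °C meets the Class 4.1 criterion (Self-Reactive), so the curing-agent paste is Class 4.1.
Curing-agent paste: self-accelerating decomposition temperature 55.4 °C < 60 °C → Class 4.1 (Self-Reactive).
Class 4.1 net quantity: (three 41 g packs = 123 g) + (three 45 g packs = 135 g) = 258 g.
258 g > 200 g (ocean vessel limit, Class 4.1) — over the limit.
Class 6.1 quantity: 7 kg.
That is within the Class 6.1 ocean vessel limit of 10 kg.

No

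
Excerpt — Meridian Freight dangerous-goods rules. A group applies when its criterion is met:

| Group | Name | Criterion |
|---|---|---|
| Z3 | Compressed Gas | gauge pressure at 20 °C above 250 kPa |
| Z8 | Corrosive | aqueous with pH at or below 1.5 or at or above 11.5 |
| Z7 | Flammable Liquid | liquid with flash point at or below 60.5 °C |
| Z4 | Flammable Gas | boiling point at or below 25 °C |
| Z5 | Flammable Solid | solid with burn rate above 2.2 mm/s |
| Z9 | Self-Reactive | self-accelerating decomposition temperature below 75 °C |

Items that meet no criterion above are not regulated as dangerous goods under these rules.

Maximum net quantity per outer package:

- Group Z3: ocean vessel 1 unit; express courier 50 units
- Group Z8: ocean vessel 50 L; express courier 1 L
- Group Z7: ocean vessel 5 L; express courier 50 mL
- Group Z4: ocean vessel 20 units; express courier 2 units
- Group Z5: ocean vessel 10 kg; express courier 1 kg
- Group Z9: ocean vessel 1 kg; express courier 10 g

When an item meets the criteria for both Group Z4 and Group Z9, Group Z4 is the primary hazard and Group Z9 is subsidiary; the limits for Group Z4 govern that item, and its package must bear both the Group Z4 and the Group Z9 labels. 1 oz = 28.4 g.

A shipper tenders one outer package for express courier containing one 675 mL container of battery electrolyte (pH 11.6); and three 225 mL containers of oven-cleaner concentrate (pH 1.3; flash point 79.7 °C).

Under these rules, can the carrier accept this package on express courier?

No

With pH 11.6 (≥ 11.5), the battery electrolyte falls in Group Z8.
Oven-cleaner concentrate: pH 1.3 ≤ 1.5 → Group Z8 (Corrosive).
Group Z8 net quantity: 675 mL + (three 225 mL containers = 675 mL) = 1.35 L.
1.35 L exceeds the express courier limit of 1 L for Group Z8.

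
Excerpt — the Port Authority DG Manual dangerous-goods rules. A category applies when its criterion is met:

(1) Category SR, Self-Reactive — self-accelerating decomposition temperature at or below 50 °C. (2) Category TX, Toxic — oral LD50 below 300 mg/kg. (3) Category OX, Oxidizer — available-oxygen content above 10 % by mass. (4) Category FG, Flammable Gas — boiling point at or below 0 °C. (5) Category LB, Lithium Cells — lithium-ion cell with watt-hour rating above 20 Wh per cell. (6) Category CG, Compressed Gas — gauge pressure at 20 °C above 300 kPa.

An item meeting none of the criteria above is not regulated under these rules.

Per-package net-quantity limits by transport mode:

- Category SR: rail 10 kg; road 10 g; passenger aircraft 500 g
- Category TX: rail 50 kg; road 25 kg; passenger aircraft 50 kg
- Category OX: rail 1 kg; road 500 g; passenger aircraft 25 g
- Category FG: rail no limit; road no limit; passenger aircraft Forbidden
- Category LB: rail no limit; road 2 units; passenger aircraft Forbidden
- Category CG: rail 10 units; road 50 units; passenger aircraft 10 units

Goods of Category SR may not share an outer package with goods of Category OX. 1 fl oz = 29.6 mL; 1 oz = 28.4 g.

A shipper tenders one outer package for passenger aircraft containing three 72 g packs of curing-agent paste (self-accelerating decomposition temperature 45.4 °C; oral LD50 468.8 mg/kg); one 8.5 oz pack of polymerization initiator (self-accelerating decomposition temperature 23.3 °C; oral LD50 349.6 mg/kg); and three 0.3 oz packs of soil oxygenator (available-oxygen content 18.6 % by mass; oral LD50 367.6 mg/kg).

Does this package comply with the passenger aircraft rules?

Self-accelerating decomposition temperature 45.4 °C meets the Category SR criterion (Self-Reactive), so the curing-agent paste is Category SR.
The polymerization initiator has self-accelerating decomposition temperature 23.3 °C, which is ≤ 50 °C, so it is Category SR (Self-Reactive).
Soil oxygenator: available-oxygen content 18.6 % by mass > 10 % by mass → Category OX (Oxidizer).
Category SR net quantity: (three 72 g packs = 216 g) + (one 8.5 oz pack = 241.4 g) = 457.4 g.
457.4 g ≤ 500 g (passenger aircraft limit, Category SR) — within limit.
Category OX quantity: three 0.3 oz packs = 25.56 g.
That exceeds the Category OX passenger aircraft limit of 25 g.
Category SR and Category OX may not share an outer package.

No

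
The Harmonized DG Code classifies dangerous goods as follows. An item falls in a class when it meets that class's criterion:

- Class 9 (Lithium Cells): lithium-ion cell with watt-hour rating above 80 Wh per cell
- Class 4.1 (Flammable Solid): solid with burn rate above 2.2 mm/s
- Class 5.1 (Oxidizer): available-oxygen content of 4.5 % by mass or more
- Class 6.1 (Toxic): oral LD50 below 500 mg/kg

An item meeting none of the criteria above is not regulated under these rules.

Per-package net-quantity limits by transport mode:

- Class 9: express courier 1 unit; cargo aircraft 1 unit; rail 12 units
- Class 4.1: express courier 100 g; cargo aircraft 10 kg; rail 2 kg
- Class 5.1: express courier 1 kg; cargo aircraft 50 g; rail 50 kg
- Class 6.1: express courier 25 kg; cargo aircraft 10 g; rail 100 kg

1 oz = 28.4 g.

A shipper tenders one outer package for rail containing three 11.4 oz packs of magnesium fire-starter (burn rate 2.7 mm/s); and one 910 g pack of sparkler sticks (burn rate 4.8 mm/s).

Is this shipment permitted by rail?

The magnesium fire-starter has burn rate 2.7 mm/s, which is > 2.2 mm/s, so it is Class 4.1 (Flammable Solid).
With burn rate 4.8 mm/s (> 2.2 mm/s), the sparkler sticks fall in Class 4.1.
Class 4.1 net quantity: (three 11.4 oz packs = 971.28 g) + 910 g = 1881.28 g.
That is within the Class 4.1 rail limit of 2 kg.

Yes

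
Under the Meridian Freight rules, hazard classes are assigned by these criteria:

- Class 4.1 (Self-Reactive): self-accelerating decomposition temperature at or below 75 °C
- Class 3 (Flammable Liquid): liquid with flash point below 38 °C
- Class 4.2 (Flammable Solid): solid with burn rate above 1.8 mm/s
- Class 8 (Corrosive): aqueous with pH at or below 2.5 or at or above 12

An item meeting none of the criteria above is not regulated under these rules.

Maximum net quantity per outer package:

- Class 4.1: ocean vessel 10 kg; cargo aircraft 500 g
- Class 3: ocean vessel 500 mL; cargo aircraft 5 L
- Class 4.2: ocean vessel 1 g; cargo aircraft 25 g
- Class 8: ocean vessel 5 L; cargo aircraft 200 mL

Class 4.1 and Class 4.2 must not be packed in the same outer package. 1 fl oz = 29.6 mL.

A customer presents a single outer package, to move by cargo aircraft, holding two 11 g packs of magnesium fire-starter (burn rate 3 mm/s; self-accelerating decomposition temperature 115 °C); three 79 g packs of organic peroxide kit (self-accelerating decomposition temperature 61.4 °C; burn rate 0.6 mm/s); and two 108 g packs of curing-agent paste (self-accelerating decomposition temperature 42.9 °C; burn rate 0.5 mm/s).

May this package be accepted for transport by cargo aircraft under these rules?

No

Burn rate 3 mm/s meets the Class 4.2 criterion (Flammable Solid), so the magnesium fire-starter is Class 4.2.
Organic peroxide kit: self-accelerating decomposition temperature 61.4 °C ≤ 75 °C → Class 4.1 (Self-Reactive).
The curing-agent paste has self-accelerating decomposition temperature 42.9 °C, which is ≤ 75 °C, so it is Class 4.1 (Self-Reactive).
Class 4.1 net quantity: (three 79 g packs = 237 g) + (two 108 g packs = 216 g) = 453 g.
That is within the Class 4.1 cargo aircraft limit of 500 g.
Class 4.2 quantity: two 11 g packs = 22 g.
22 g ≤ 25 g (cargo aircraft limit, Class 4.2) — within limit.
Class 4.1 and Class 4.2 may not share an outer package.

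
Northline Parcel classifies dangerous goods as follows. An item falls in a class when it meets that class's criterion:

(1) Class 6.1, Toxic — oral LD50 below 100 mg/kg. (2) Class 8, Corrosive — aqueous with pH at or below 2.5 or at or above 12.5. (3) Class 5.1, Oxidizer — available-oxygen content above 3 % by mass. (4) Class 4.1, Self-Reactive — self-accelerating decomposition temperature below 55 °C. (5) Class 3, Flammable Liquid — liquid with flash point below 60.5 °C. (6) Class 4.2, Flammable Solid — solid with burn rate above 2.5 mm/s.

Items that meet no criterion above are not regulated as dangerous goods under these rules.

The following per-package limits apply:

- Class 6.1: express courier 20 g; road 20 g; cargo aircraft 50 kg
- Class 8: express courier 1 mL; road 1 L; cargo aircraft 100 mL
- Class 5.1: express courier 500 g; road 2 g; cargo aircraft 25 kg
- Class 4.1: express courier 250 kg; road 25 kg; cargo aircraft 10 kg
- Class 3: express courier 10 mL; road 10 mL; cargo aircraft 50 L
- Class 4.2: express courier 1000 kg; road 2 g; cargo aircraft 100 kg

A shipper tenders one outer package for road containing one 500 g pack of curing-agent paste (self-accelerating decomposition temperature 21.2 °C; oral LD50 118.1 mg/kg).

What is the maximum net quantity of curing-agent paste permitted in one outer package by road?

The curing-agent paste has self-accelerating decomposition temperature 21.2 °C, which is < 55 °C, so it is Class 4.1 (Self-Reactive).
The road limit for Class 4.1 is 25 kg.

25 kg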